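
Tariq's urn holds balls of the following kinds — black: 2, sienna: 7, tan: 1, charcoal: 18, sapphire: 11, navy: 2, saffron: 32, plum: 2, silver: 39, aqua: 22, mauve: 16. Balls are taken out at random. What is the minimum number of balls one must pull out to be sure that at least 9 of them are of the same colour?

Put each drawn ball into a box by colour. The largest draw with every box below 9 takes min(count, 8) from each colour; colours with fewer than 8 contribute all they have.
Σ min(cᵢ, 8) = 2 + 7 + 1 + 8 + 8 + 2 + 8 + 2 + 8 + 8 + 8 = 62.
Draw number 62 + 1 = 63 must push one box to 9.

63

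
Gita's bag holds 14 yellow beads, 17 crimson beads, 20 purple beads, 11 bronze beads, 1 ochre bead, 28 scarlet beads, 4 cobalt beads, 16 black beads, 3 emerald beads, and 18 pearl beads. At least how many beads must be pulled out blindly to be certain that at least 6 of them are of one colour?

44

Pigeonhole: the 10 colours are the holes; the beads drawn are the pigeons.
To avoid 6 of any one colour, the worst case takes at most 5 of each colour, or every bead of a colour that has fewer than 5.
That gives 5 + 5 + 5 + 5 + 1 + 5 + 4 + 5 + 3 + 5 = 43 beads with no colour reaching 6.
The next bead forces some colour to 6, so 43 + 1 = 44.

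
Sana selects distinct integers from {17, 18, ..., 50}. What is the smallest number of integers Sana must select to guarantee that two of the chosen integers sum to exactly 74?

Two chosen integers sum to 74 exactly when both halves of some pair {x, 74−x} with 24 ≤ x ≤ 74−x ≤ 50 are chosen — 13 such pairs.
The remaining 8 elements (those with no distinct partner in range) can never complete a 74-sum, so the worst case takes all of them and one from each pair: 8 + 13 = 21.
By the pigeonhole principle, the 22nd integer has to be the second member of some pair, so 21 + 1 = 22.

22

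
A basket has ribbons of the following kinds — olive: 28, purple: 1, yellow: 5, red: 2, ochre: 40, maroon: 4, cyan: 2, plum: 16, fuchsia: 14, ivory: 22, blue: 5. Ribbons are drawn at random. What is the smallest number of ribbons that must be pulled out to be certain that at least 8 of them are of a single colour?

55

The 11 colours are the holes; the ribbons drawn are the pigeons.
To avoid 8 of any one colour, the worst case takes at most 7 of each colour, or every ribbon of a colour that has fewer than 7.
That gives 7 + 1 + 5 + 2 + 7 + 4 + 2 + 7 + 7 + 7 + 5 = 54 ribbons with no colour reaching 8.
The next ribbon forces some colour to 8, so 54 + 1 = 55.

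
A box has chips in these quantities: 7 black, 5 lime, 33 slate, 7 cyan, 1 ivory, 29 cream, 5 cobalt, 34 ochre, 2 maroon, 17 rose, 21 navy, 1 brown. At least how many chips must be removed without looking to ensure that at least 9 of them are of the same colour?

An adversary could hand out at most 8 chips per colour (7 colours run out sooner): 7 + 5 + 8 + 7 + 1 + 8 + 5 + 8 + 2 + 8 + 8 + 1 = 68 chips and still no colour has 9.
By the pigeonhole principle, one more chip lands in a colour already at 8, so 69 draws are enough and 68 are not.

69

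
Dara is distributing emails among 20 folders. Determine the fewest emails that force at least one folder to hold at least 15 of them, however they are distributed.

281

With 280 emails one could put exactly 14 in each of the 20 folders, and no folder would reach 15.
One more email must land in a folder that already has 14, giving it 15.
So 20 × 14 + 1 = 281 emails are required.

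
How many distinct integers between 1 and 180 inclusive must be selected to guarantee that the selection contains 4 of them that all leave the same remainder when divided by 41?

124

Pigeonhole: the 41 residue classes mod 41 are the pigeonholes.
With 123 integers one could put 3 in each residue class and have no class reach 4.
The 124th integer pushes some class to 4, so 41·3 + 1 = 124.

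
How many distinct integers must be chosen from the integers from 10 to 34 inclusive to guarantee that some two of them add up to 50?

A set avoiding the sum 50 can contain at most one of each pair {x, 50−x}, plus the 7 elements whose complement lies outside the range or equal to its own complement.
The integers 10, …, 25 (16 of them) are such a set: any two sum to at least 10+11 = 21 and at most 24+25 = 49 < 50.
By the pigeonhole principle, any 17th integer completes one of the 9 pairs, so 17 choices force a sum of 50.

17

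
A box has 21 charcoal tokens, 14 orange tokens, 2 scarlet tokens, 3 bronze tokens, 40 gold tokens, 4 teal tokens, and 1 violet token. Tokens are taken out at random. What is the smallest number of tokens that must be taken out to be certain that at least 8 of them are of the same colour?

32

Put each drawn token into a box by colour. The largest draw with every box below 8 takes min(count, 7) from each colour; colours with fewer than 7 contribute all they have.
Σ min(cᵢ, 7) = 7 + 7 + 2 + 3 + 7 + 4 + 1 = 31.
Draw number 31 + 1 = 32 must push one box to 8.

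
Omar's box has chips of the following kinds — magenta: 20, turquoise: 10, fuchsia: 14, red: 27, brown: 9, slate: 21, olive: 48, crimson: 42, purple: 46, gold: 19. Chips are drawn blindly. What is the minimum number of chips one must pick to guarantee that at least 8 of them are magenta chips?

244

In the worst case for collecting magenta chips, every non-magenta chip comes out first.
There are 10 + 14 + 27 + 9 + 21 + 48 + 42 + 46 + 19 = 236 non-magenta chips altogether.
After those, each further chip must be magenta, so 236 + 8 = 244 draws guarantee 8 magenta chips.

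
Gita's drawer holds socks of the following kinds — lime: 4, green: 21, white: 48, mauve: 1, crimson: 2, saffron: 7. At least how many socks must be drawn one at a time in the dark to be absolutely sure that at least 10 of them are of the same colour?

An adversary could hand out at most 9 socks per colour (4 colours run out sooner): 4 + 9 + 9 + 1 + 2 + 7 = 32 socks and still no colour has 10.
By pigeonhole, one more sock lands in a colour already at 9, so 33 draws are enough and 32 are not.

33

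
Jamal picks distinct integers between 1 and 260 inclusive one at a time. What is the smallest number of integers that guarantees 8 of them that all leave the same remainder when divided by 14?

99

By the pigeonhole principle, the 14 residue classes mod 14 are the pigeonholes.
With 98 integers one could put 7 in each residue class and have no class reach 8.
The 99th integer pushes some class to 8, so 14·7 + 1 = 99.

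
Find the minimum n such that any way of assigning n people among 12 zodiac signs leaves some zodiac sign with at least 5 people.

49

With 48 people one could put exactly 4 in each of the 12 zodiac signs, and no zodiac sign would reach 5.
One more person must land in a zodiac sign that already has 4, giving it 5.
So 12 × 4 + 1 = 49 people are required.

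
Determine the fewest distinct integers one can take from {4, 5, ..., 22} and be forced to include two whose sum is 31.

Group the elements by complementary pair {x, 31−x}: {9,22}, {10,21}, {11,20}, …, giving 7 two-element pairs and 5 integers whose partner 31−x falls outside [4,22].
Treating each of those 12 groups as a pigeonhole, one can pick one integer per group — 12 integers — with no two summing to 31.
The 13th integer lands in an occupied pair, forcing a sum of 31.

13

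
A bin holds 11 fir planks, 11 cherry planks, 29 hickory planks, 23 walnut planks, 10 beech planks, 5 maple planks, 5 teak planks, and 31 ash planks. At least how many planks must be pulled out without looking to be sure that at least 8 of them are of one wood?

53

The 8 woods are the holes; the planks drawn are the pigeons.
To avoid 8 of any one wood, the worst case takes at most 7 of each wood, or every plank of a wood that has fewer than 7.
That gives 7 + 7 + 7 + 7 + 7 + 5 + 5 + 7 = 52 planks with no wood reaching 8.
The next plank forces some wood to 8, so 52 + 1 = 53.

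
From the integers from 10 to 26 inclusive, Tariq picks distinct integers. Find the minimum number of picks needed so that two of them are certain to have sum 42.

13

Two chosen integers sum to 42 exactly when both halves of some pair {x, 42−x} with 16 ≤ x ≤ 42−x ≤ 26 are chosen — 5 such pairs.
The remaining 7 elements (those with no distinct partner in range) can never complete a 42-sum, so the worst case takes all of them and one from each pair: 7 + 5 = 12.
By pigeonhole, the 13th integer has to be the second member of some pair, so 12 + 1 = 13.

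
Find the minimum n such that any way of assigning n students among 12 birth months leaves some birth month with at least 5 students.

49

With 48 students one could put exactly 4 in each of the 12 birth months, and no birth month would reach 5.
One more student must land in a birth month that already has 4, giving it 5.
So 12 × 4 + 1 = 49 students are required.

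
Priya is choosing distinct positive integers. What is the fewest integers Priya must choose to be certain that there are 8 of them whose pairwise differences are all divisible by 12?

85

Integers whose pairwise differences are multiples of 12 are exactly those sharing a remainder mod 12. By pigeonhole, the 12 residue classes mod 12 are the pigeonholes.
With 84 integers one could put 7 in each residue class and have no class reach 8.
The 85th integer pushes some class to 8, so 12·7 + 1 = 85.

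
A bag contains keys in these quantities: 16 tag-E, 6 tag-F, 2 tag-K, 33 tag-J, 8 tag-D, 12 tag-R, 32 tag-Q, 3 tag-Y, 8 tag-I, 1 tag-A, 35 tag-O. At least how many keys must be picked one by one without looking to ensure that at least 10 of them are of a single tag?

The 11 tags are the holes; the keys drawn are the pigeons.
To avoid 10 of any one tag, the worst case takes at most 9 of each tag, or every key of a tag that has fewer than 9.
That gives 9 + 6 + 2 + 9 + 8 + 9 + 9 + 3 + 8 + 1 + 9 = 73 keys with no tag reaching 10.
The next key forces some tag to 10, so 73 + 1 = 74.

74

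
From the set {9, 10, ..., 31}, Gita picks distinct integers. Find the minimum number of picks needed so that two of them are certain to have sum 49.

Two chosen integers sum to 49 exactly when both halves of some pair {x, 49−x} with 18 ≤ x ≤ 49−x ≤ 31 are chosen — 7 such pairs.
The remaining 9 elements (those with no distinct partner in range) can never complete a 49-sum, so the worst case takes all of them and one from each pair: 9 + 7 = 16.
The 17th integer has to be the second member of some pair, so 16 + 1 = 17.

17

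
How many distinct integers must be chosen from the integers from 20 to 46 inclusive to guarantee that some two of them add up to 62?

Group the elements by complementary pair {x, 62−x}: {20,42}, {21,41}, {22,40}, …, giving 11 two-element pairs, the single value 31 (it cannot pair with itself since the integers are distinct), and 4 integers whose partner 62−x falls outside [20,46].
Treating each of those 16 groups as a pigeonhole, one can pick one integer per group — 16 integers — with no two summing to 62.
The 17th integer lands in an occupied pair, forcing a sum of 62.

17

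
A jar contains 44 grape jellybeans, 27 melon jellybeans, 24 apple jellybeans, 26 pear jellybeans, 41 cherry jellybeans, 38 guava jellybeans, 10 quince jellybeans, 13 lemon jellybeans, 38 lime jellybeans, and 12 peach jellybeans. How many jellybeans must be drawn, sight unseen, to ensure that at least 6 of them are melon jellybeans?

In the worst case for collecting melon jellybeans, every non-melon jellybean comes out first.
There are 44 + 24 + 26 + 41 + 38 + 10 + 13 + 38 + 12 = 246 non-melon jellybeans altogether.
After those, each further jellybean must be melon, so 246 + 6 = 252 draws guarantee 6 melon jellybeans.

252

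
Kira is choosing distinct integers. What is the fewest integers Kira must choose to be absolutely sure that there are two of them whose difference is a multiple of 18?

Integers whose pairwise differences are multiples of 18 are exactly those sharing a remainder mod 18. The 18 residue classes mod 18 are the pigeonholes.
With 18 integers one could put 1 in each residue class and have no class reach 2.
The 19th integer pushes some class to 2, so 18·1 + 1 = 19.

19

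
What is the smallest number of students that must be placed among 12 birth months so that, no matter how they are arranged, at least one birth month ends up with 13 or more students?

145

With 144 students one could put exactly 12 in each of the 12 birth months, and no birth month would reach 13.
By the pigeonhole principle, one more student must land in a birth month that already has 12, giving it 13.
So 12 × 12 + 1 = 145 students are required.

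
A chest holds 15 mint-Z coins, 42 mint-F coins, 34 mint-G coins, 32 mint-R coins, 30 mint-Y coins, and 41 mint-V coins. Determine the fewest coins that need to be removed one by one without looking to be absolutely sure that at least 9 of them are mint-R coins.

In the worst case for collecting mint-R coins, every non-mint-R coin comes out first.
There are 15 + 42 + 34 + 30 + 41 = 162 non-mint-R coins altogether.
After those, each further coin must be mint-R, so 162 + 9 = 171 draws guarantee 9 mint-R coins.

171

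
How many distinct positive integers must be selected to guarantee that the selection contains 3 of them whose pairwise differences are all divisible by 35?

71

Integers whose pairwise differences are multiples of 35 are exactly those sharing a remainder mod 35. Pigeonhole: the 35 residue classes mod 35 are the pigeonholes.
With 70 integers one could put 2 in each residue class and have no class reach 3.
The 71st integer pushes some class to 3, so 35·2 + 1 = 71.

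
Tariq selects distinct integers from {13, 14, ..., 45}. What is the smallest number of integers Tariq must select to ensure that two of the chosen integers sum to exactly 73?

A set avoiding the sum 73 can contain at most one of each pair {x, 73−x}, plus the 15 elements whose complement lies outside the range.
The integers 13, …, 36 (24 of them) are such a set: any two sum to at least 13+14 = 27 and at most 35+36 = 71 < 73.
Any 25th integer completes one of the 9 pairs, so 25 choices force a sum of 73.

25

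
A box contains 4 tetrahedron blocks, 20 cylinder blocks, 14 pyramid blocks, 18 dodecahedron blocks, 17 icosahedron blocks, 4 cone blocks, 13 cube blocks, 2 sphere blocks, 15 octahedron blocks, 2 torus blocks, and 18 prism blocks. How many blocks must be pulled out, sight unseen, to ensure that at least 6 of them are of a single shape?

48

The 11 shapes are the holes; the blocks drawn are the pigeons.
To avoid 6 of any one shape, the worst case takes at most 5 of each shape, or every block of a shape that has fewer than 5.
That gives 4 + 5 + 5 + 5 + 5 + 4 + 5 + 2 + 5 + 2 + 5 = 47 blocks with no shape reaching 6.
The next block forces some shape to 6, so 47 + 1 = 48.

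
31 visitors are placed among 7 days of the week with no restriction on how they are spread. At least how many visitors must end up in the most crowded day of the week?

5

The 7 days of the week are the holes and the 31 visitors are the pigeons.
If every day of the week held at most 4 visitors, the total would be at most 7 × 4 = 28, which is less than 31.
So some day of the week holds at least ⌈31/7⌉ = 5 visitors.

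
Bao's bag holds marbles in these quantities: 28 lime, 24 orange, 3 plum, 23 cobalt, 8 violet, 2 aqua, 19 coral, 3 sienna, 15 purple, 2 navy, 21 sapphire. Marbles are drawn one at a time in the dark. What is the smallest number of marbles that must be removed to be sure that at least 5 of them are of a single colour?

39

Pigeonhole: the 11 colours are the holes; the marbles drawn are the pigeons.
To avoid 5 of any one colour, the worst case takes at most 4 of each colour, or every marble of a colour that has fewer than 4.
That gives 4 + 4 + 3 + 4 + 4 + 2 + 4 + 3 + 4 + 2 + 4 = 38 marbles with no colour reaching 5.
The next marble forces some colour to 5, so 38 + 1 = 39.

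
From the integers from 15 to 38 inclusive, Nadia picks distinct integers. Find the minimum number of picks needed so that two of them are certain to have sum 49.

Two chosen integers sum to 49 exactly when both halves of some pair {x, 49−x} with 15 ≤ x ≤ 49−x ≤ 34 are chosen — 10 such pairs.
The remaining 4 elements (those with no distinct partner in range) can never complete a 49-sum, so the worst case takes all of them and one from each pair: 4 + 10 = 14.
The 15th integer has to be the second member of some pair, so 14 + 1 = 15.

15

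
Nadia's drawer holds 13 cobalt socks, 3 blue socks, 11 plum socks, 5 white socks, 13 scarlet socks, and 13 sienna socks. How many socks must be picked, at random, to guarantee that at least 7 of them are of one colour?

33

By pigeonhole, the 6 colours are the holes; the socks drawn are the pigeons.
To avoid 7 of any one colour, the worst case takes at most 6 of each colour, or every sock of a colour that has fewer than 6.
That gives 6 + 3 + 6 + 5 + 6 + 6 = 32 socks with no colour reaching 7.
The next sock forces some colour to 7, so 32 + 1 = 33.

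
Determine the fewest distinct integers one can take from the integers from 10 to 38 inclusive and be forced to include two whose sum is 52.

Two chosen integers sum to 52 exactly when both halves of some pair {x, 52−x} with 14 ≤ x ≤ 52−x ≤ 38 are chosen — 12 such pairs.
The remaining 5 elements (those with no distinct partner in range) can never complete a 52-sum, so the worst case takes all of them and one from each pair: 5 + 12 = 17.
The 18th integer has to be the second member of some pair, so 17 + 1 = 18.

18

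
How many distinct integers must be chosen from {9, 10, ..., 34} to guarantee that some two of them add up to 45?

15

Group the elements by complementary pair {x, 45−x}: {11,34}, {12,33}, {13,32}, …, giving 12 two-element pairs and 2 integers whose partner 45−x falls outside [9,34].
Pigeonhole: treating each of those 14 groups as a pigeonhole, one can pick one integer per group — 14 integers — with no two summing to 45.
The 15th integer lands in an occupied pair, forcing a sum of 45.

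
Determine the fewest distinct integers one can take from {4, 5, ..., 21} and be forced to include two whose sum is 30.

13

Two chosen integers sum to 30 exactly when both halves of some pair {x, 30−x} with 9 ≤ x ≤ 30−x ≤ 21 are chosen — 6 such pairs.
The remaining 6 elements (those with no distinct partner in range) can never complete a 30-sum, so the worst case takes all of them and one from each pair: 6 + 6 = 12.
The 13th integer has to be the second member of some pair, so 12 + 1 = 13.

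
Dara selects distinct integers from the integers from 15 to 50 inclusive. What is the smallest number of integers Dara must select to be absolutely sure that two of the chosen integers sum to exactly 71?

22

A set avoiding the sum 71 can contain at most one of each pair {x, 71−x}, plus the 6 elements whose complement lies outside the range.
The integers 15, …, 35 (21 of them) are such a set: any two sum to at least 15+16 = 31 and at most 34+35 = 69 < 71.
Pigeonhole: any 22nd integer completes one of the 15 pairs, so 22 choices force a sum of 71.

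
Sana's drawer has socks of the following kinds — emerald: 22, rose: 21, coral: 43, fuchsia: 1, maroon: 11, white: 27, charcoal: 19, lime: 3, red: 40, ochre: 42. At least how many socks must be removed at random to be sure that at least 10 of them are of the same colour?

77

An adversary could hand out at most 9 socks per colour (fuchsia, lime run out sooner): 9 + 9 + 9 + 1 + 9 + 9 + 9 + 3 + 9 + 9 = 76 socks and still no colour has 10.
One more sock lands in a colour already at 9, so 77 draws are enough and 76 are not.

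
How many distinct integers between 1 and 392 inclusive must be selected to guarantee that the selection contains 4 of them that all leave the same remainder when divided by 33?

By pigeonhole, the 33 residue classes mod 33 are the pigeonholes.
With 99 integers one could put 3 in each residue class and have no class reach 4.
The 100th integer pushes some class to 4, so 33·3 + 1 = 100.

100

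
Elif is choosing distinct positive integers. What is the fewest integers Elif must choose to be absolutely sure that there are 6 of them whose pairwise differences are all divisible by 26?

Integers whose pairwise differences are multiples of 26 are exactly those sharing a remainder mod 26. The 26 residue classes mod 26 are the pigeonholes.
With 130 integers one could put 5 in each residue class and have no class reach 6.
The 131st integer pushes some class to 6, so 26·5 + 1 = 131.

131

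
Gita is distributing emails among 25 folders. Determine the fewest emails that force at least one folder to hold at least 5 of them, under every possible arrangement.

With 100 emails one could put exactly 4 in each of the 25 folders, and no folder would reach 5.
By pigeonhole, one more email must land in a folder that already has 4, giving it 5.
So 25 × 4 + 1 = 101 emails are required.

101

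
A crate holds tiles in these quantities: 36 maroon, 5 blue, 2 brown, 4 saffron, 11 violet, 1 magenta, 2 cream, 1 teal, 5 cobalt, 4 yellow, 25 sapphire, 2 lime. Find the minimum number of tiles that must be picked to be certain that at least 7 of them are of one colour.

The 12 colours are the holes; the tiles drawn are the pigeons.
To avoid 7 of any one colour, the worst case takes at most 6 of each colour, or every tile of a colour that has fewer than 6.
That gives 6 + 5 + 2 + 4 + 6 + 1 + 2 + 1 + 5 + 4 + 6 + 2 = 44 tiles with no colour reaching 7.
The next tile forces some colour to 7, so 44 + 1 = 45.

45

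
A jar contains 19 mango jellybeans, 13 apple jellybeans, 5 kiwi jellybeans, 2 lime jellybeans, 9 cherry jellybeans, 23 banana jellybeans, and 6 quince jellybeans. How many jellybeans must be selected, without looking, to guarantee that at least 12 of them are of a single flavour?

56

The 7 flavours are the holes; the jellybeans drawn are the pigeons.
To avoid 12 of any one flavour, the worst case takes at most 11 of each flavour, or every jellybean of a flavour that has fewer than 11.
That gives 11 + 11 + 5 + 2 + 9 + 11 + 6 = 55 jellybeans with no flavour reaching 12.
The next jellybean forces some flavour to 12, so 55 + 1 = 56.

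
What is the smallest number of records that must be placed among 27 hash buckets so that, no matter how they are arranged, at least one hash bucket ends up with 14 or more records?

352

With 351 records one could put exactly 13 in each of the 27 hash buckets, and no hash bucket would reach 14.
By pigeonhole, one more record must land in a hash bucket that already has 13, giving it 14.
So 27 × 13 + 1 = 352 records are required.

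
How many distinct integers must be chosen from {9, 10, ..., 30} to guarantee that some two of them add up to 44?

15

A set avoiding the sum 44 can contain at most one of each pair {x, 44−x}, plus the 6 elements whose complement lies outside the range or equal to its own complement.
The integers 9, …, 22 (14 of them) are such a set: any two sum to at least 9+10 = 19 and at most 21+22 = 43 < 44.
By the pigeonhole principle, any 15th integer completes one of the 8 pairs, so 15 choices force a sum of 44.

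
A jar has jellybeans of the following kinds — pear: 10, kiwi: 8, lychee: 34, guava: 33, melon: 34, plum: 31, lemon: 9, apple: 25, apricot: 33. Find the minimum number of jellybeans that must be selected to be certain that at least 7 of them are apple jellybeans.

199

In the worst case for collecting apple jellybeans, every non-apple jellybean comes out first.
There are 10 + 8 + 34 + 33 + 34 + 31 + 9 + 33 = 192 non-apple jellybeans altogether.
After those, each further jellybean must be apple, so 192 + 7 = 199 draws guarantee 7 apple jellybeans.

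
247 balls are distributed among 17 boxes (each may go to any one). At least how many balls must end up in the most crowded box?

15

The 17 boxes are the holes and the 247 balls are the pigeons.
If every box held at most 14 balls, the total would be at most 17 × 14 = 238, which is less than 247.
So some box holds at least ⌈247/17⌉ = 15 balls.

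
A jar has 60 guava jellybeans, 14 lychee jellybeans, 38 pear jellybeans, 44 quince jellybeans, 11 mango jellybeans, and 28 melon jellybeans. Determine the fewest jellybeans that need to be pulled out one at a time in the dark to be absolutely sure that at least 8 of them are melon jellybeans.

175

In the worst case for collecting melon jellybeans, every non-melon jellybean comes out first.
There are 60 + 14 + 38 + 44 + 11 = 167 non-melon jellybeans altogether.
After those, each further jellybean must be melon, so 167 + 8 = 175 draws guarantee 8 melon jellybeans.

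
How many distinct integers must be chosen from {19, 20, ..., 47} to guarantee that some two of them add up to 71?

Two chosen integers sum to 71 exactly when both halves of some pair {x, 71−x} with 24 ≤ x ≤ 71−x ≤ 47 are chosen — 12 such pairs.
The remaining 5 elements (those with no distinct partner in range) can never complete a 71-sum, so the worst case takes all of them and one from each pair: 5 + 12 = 17.
By the pigeonhole principle, the 18th integer has to be the second member of some pair, so 17 + 1 = 18.

18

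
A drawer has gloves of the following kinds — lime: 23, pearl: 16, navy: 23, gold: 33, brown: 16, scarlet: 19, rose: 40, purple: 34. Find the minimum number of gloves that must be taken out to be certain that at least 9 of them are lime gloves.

190

In the worst case for collecting lime gloves, every non-lime glove comes out first.
There are 16 + 23 + 33 + 16 + 19 + 40 + 34 = 181 non-lime gloves altogether.
After those, each further glove must be lime, so 181 + 9 = 190 draws guarantee 9 lime gloves.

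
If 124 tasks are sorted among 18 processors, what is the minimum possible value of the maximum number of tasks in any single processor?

7

The 18 processors are the holes and the 124 tasks are the pigeons.
If every processor held at most 6 tasks, the total would be at most 18 × 6 = 108, which is less than 124.
So some processor holds at least ⌈124/18⌉ = 7 tasks.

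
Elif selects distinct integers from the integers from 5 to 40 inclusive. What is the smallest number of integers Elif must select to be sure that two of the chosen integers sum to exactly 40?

Two chosen integers sum to 40 exactly when both halves of some pair {x, 40−x} with 5 ≤ x ≤ 40−x ≤ 35 are chosen — 15 such pairs.
The remaining 6 elements (those with no distinct partner in range) can never complete a 40-sum, so the worst case takes all of them and one from each pair: 6 + 15 = 21.
By the pigeonhole principle, the 22nd integer has to be the second member of some pair, so 21 + 1 = 22.

22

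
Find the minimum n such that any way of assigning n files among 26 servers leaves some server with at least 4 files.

79

With 78 files one could put exactly 3 in each of the 26 servers, and no server would reach 4.
One more file must land in a server that already has 3, giving it 4.
So 26 × 3 + 1 = 79 files are required.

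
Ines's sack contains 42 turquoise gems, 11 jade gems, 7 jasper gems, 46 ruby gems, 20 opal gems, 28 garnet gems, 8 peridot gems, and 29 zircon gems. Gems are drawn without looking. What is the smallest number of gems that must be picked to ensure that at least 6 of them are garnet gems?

169

In the worst case for collecting garnet gems, every non-garnet gem comes out first.
There are 42 + 11 + 7 + 46 + 20 + 8 + 29 = 163 non-garnet gems altogether.
After those, each further gem must be garnet, so 163 + 6 = 169 draws guarantee 6 garnet gems.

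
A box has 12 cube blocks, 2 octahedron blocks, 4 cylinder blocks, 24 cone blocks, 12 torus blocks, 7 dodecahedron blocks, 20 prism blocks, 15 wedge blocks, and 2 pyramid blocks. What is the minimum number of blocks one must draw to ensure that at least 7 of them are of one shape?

45

By the pigeonhole principle, put each drawn block into a box by shape. The largest draw with every box below 7 takes min(count, 6) from each shape; shapes with fewer than 6 contribute all they have.
Σ min(cᵢ, 6) = 6 + 2 + 4 + 6 + 6 + 6 + 6 + 6 + 2 = 44.
Draw number 44 + 1 = 45 must push one box to 7.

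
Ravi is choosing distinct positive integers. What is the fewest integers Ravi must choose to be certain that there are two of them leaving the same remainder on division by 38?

The 38 residue classes mod 38 are the pigeonholes.
With 38 integers one could put 1 in each residue class and have no class reach 2.
The 39th integer pushes some class to 2, so 38·1 + 1 = 39.

39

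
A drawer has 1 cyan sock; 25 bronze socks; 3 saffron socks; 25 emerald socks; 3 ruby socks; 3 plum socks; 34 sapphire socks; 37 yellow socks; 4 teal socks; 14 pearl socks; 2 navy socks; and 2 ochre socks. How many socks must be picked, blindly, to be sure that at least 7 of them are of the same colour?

49

By the pigeonhole principle, the 12 colours are the holes; the socks drawn are the pigeons.
To avoid 7 of any one colour, the worst case takes at most 6 of each colour, or every sock of a colour that has fewer than 6.
That gives 1 + 6 + 3 + 6 + 3 + 3 + 6 + 6 + 4 + 6 + 2 + 2 = 48 socks with no colour reaching 7.
The next sock forces some colour to 7, so 48 + 1 = 49.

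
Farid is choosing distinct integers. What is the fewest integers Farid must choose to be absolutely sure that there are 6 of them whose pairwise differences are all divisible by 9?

46

Integers whose pairwise differences are multiples of 9 are exactly those sharing a remainder mod 9. The 9 residue classes mod 9 are the pigeonholes.
With 45 integers one could put 5 in each residue class and have no class reach 6.
The 46th integer pushes some class to 6, so 9·5 + 1 = 46.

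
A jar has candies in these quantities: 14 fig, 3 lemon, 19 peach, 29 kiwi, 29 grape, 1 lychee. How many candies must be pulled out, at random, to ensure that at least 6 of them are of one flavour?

By the pigeonhole principle, put each drawn candy into a box by flavour. The largest draw with every box below 6 takes min(count, 5) from each flavour; flavours with fewer than 5 contribute all they have.
Σ min(cᵢ, 5) = 5 + 3 + 5 + 5 + 5 + 1 = 24.
Draw number 24 + 1 = 25 must push one box to 6.

25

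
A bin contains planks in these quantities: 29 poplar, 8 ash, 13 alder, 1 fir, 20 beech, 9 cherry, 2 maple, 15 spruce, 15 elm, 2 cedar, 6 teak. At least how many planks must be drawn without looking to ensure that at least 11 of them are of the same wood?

Put each drawn plank into a box by wood. The largest draw with every box below 11 takes min(count, 10) from each wood; woods with fewer than 10 contribute all they have.
Σ min(cᵢ, 10) = 10 + 8 + 10 + 1 + 10 + 9 + 2 + 10 + 10 + 2 + 6 = 78.
Draw number 78 + 1 = 79 must push one box to 11.

79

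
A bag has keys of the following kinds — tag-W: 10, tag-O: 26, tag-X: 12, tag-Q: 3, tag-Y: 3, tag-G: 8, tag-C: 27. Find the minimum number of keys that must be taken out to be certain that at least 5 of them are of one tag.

27

Pigeonhole: put each drawn key into a box by tag. The largest draw with every box below 5 takes min(count, 4) from each tag; tags with fewer than 4 contribute all they have.
Σ min(cᵢ, 4) = 4 + 4 + 4 + 3 + 3 + 4 + 4 = 26.
Draw number 26 + 1 = 27 must push one box to 5.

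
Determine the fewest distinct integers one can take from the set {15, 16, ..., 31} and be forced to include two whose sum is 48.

Two chosen integers sum to 48 exactly when both halves of some pair {x, 48−x} with 17 ≤ x ≤ 48−x ≤ 31 are chosen — 7 such pairs.
The remaining 3 elements (those with no distinct partner in range) can never complete a 48-sum, so the worst case takes all of them and one from each pair: 3 + 7 = 10.
By the pigeonhole principle, the 11th integer has to be the second member of some pair, so 10 + 1 = 11.

11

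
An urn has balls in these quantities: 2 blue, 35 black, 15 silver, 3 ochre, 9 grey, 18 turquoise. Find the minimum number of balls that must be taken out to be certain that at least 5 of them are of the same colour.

An adversary could hand out at most 4 balls per colour (blue, ochre run out sooner): 2 + 4 + 4 + 3 + 4 + 4 = 21 balls and still no colour has 5.
By the pigeonhole principle, one more ball lands in a colour already at 4, so 22 draws are enough and 21 are not.

22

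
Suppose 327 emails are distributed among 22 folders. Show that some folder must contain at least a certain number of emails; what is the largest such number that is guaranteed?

15

The 22 folders are the holes and the 327 emails are the pigeons.
If every folder held at most 14 emails, the total would be at most 22 × 14 = 308, which is less than 327.
So some folder holds at least ⌈327/22⌉ = 15 emails.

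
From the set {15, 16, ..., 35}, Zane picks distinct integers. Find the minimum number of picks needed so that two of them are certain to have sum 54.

Two chosen integers sum to 54 exactly when both halves of some pair {x, 54−x} with 19 ≤ x ≤ 54−x ≤ 35 are chosen — 8 such pairs.
The remaining 5 elements (those with no distinct partner in range) can never complete a 54-sum, so the worst case takes all of them and one from each pair: 5 + 8 = 13.
The 14th integer has to be the second member of some pair, so 13 + 1 = 14.

14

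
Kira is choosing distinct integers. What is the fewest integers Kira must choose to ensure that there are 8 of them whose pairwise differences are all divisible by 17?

120

Integers whose pairwise differences are multiples of 17 are exactly those sharing a remainder mod 17. Pigeonhole: the 17 residue classes mod 17 are the pigeonholes.
With 119 integers one could put 7 in each residue class and have no class reach 8.
The 120th integer pushes some class to 8, so 17·7 + 1 = 120.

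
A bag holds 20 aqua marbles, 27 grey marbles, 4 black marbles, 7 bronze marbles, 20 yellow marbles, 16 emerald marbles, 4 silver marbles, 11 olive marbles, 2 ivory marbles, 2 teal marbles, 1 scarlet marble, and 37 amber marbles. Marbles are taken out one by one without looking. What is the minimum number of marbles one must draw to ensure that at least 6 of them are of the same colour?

49

An adversary could hand out at most 5 marbles per colour (5 colours run out sooner): 5 + 5 + 4 + 5 + 5 + 5 + 4 + 5 + 2 + 2 + 1 + 5 = 48 marbles and still no colour has 6.
One more marble lands in a colour already at 5, so 49 draws are enough and 48 are not.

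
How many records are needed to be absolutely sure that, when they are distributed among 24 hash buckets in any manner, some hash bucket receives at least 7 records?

With 144 records one could put exactly 6 in each of the 24 hash buckets, and no hash bucket would reach 7.
One more record must land in a hash bucket that already has 6, giving it 7.
So 24 × 6 + 1 = 145 records are required.

145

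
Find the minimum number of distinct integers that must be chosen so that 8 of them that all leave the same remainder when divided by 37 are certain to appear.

By the pigeonhole principle, the 37 residue classes mod 37 are the pigeonholes.
With 259 integers one could put 7 in each residue class and have no class reach 8.
The 260th integer pushes some class to 8, so 37·7 + 1 = 260.

260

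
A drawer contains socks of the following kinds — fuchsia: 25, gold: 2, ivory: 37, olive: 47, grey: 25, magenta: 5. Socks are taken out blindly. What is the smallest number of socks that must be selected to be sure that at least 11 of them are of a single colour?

An adversary could hand out at most 10 socks per colour (gold, magenta run out sooner): 10 + 2 + 10 + 10 + 10 + 5 = 47 socks and still no colour has 11.
By the pigeonhole principle, one more sock lands in a colour already at 10, so 48 draws are enough and 47 are not.

48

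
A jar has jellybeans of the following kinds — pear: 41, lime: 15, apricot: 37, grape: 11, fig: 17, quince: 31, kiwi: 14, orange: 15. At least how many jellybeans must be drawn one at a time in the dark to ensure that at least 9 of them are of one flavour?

65

The 8 flavours are the holes; the jellybeans drawn are the pigeons.
To avoid 9 of any one flavour, the worst case takes at most 8 of each flavour.
That gives 8 + 8 + 8 + 8 + 8 + 8 + 8 + 8 = 64 jellybeans with no flavour reaching 9.
The next jellybean forces some flavour to 9, so 64 + 1 = 65.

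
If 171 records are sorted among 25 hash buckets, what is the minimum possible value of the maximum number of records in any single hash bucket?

Pigeonhole: the 25 hash buckets are the holes and the 171 records are the pigeons.
If every hash bucket held at most 6 records, the total would be at most 25 × 6 = 150, which is less than 171.
So some hash bucket holds at least ⌈171/25⌉ = 7 records.

7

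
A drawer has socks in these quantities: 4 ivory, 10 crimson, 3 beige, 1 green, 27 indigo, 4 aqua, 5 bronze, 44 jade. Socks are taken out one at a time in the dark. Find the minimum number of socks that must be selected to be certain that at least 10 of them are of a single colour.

45

An adversary could hand out at most 9 socks per colour (5 colours run out sooner): 4 + 9 + 3 + 1 + 9 + 4 + 5 + 9 = 44 socks and still no colour has 10.
By the pigeonhole principle, one more sock lands in a colour already at 9, so 45 draws are enough and 44 are not.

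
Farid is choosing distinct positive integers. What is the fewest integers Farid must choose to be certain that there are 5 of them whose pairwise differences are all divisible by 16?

Integers whose pairwise differences are multiples of 16 are exactly those sharing a remainder mod 16. Pigeonhole: the 16 residue classes mod 16 are the pigeonholes.
With 64 integers one could put 4 in each residue class and have no class reach 5.
The 65th integer pushes some class to 5, so 16·4 + 1 = 65.

65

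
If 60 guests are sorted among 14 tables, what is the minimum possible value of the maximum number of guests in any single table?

5

The 14 tables are the holes and the 60 guests are the pigeons.
If every table held at most 4 guests, the total would be at most 14 × 4 = 56, which is less than 60.
So some table holds at least ⌈60/14⌉ = 5 guests.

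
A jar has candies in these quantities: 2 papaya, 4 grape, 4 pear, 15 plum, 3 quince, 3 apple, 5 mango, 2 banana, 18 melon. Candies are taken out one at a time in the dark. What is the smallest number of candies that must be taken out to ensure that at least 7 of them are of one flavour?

36

By pigeonhole, put each drawn candy into a box by flavour. The largest draw with every box below 7 takes min(count, 6) from each flavour; flavours with fewer than 6 contribute all they have.
Σ min(cᵢ, 6) = 2 + 4 + 4 + 6 + 3 + 3 + 5 + 2 + 6 = 35.
Draw number 35 + 1 = 36 must push one box to 7.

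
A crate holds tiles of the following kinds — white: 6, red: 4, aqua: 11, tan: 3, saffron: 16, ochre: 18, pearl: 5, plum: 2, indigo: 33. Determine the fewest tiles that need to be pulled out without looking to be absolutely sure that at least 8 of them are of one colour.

49

The 9 colours are the holes; the tiles drawn are the pigeons.
To avoid 8 of any one colour, the worst case takes at most 7 of each colour, or every tile of a colour that has fewer than 7.
That gives 6 + 4 + 7 + 3 + 7 + 7 + 5 + 2 + 7 = 48 tiles with no colour reaching 8.
The next tile forces some colour to 8, so 48 + 1 = 49.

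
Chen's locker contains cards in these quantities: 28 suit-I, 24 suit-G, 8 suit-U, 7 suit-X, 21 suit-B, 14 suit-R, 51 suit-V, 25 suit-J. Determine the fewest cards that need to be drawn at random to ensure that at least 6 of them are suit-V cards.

In the worst case for collecting suit-V cards, every non-suit-V card comes out first.
There are 28 + 24 + 8 + 7 + 21 + 14 + 25 = 127 non-suit-V cards altogether.
After those, each further card must be suit-V, so 127 + 6 = 133 draws guarantee 6 suit-V cards.

133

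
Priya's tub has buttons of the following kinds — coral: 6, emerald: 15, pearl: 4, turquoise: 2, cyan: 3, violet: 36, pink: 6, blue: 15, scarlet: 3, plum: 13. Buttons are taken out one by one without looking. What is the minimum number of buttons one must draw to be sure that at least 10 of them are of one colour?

By pigeonhole, the 10 colours are the holes; the buttons drawn are the pigeons.
To avoid 10 of any one colour, the worst case takes at most 9 of each colour, or every button of a colour that has fewer than 9.
That gives 6 + 9 + 4 + 2 + 3 + 9 + 6 + 9 + 3 + 9 = 60 buttons with no colour reaching 10.
The next button forces some colour to 10, so 60 + 1 = 61.

61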